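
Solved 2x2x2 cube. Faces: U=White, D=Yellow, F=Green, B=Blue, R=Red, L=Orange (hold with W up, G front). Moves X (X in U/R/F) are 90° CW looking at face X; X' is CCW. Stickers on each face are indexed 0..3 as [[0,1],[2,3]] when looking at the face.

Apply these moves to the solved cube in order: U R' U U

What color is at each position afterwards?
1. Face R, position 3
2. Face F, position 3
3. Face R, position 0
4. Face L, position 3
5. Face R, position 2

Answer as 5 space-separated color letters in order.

Answer: R W G O B

Derivation:
After move 1 (U): U=WWWW F=RRGG R=BBRR B=OOBB L=GGOO
After move 2 (R'): R=BRBR U=WBWO F=RWGW D=YRYG B=YOYB
After move 3 (U): U=WWOB F=BRGW R=YOBR B=GGYB L=RWOO
After move 4 (U): U=OWBW F=YOGW R=GGBR B=RWYB L=BROO
Query 1: R[3] = R
Query 2: F[3] = W
Query 3: R[0] = G
Query 4: L[3] = O
Query 5: R[2] = B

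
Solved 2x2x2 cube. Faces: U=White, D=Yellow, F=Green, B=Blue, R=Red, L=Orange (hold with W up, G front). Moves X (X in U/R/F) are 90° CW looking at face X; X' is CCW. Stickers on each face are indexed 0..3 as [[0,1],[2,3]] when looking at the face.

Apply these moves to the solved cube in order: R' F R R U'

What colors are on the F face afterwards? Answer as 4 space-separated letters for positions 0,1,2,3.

After move 1 (R'): R=RRRR U=WBWB F=GWGW D=YGYG B=YBYB
After move 2 (F): F=GGWW U=WBOO R=WRBR D=RRYG L=OYOG
After move 3 (R): R=BWRR U=WGOW F=GRWG D=RYYY B=OBBB
After move 4 (R): R=RBRW U=WROG F=GYWY D=RBYO B=WBGB
After move 5 (U'): U=RGWO F=OYWY R=GYRW B=RBGB L=WBOG
Query: F face = OYWY

Answer: O Y W Y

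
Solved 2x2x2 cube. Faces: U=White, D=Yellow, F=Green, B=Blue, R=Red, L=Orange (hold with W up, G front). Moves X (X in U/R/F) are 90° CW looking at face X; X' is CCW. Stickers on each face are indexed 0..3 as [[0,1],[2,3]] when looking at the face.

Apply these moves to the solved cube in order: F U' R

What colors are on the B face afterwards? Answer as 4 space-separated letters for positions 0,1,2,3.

After move 1 (F): F=GGGG U=WWOO R=WRWR D=RRYY L=OYOY
After move 2 (U'): U=WOWO F=OYGG R=GGWR B=WRBB L=BBOY
After move 3 (R): R=WGRG U=WYWG F=ORGY D=RBYW B=OROB
Query: B face = OROB

Answer: O R O B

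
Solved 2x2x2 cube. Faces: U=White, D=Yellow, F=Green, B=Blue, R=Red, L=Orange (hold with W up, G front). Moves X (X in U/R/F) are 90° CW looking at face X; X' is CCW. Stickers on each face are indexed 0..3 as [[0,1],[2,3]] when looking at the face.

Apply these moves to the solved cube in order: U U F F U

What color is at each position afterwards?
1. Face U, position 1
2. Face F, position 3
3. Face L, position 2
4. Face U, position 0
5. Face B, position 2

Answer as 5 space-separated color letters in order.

Answer: W B O Y B

Derivation:
After move 1 (U): U=WWWW F=RRGG R=BBRR B=OOBB L=GGOO
After move 2 (U): U=WWWW F=BBGG R=OORR B=GGBB L=RROO
After move 3 (F): F=GBGB U=WWOR R=WOWR D=ROYY L=RYOY
After move 4 (F): F=GGBB U=WWYY R=OORR D=WWYY L=RROO
After move 5 (U): U=YWYW F=OOBB R=GGRR B=RRBB L=GGOO
Query 1: U[1] = W
Query 2: F[3] = B
Query 3: L[2] = O
Query 4: U[0] = Y
Query 5: B[2] = B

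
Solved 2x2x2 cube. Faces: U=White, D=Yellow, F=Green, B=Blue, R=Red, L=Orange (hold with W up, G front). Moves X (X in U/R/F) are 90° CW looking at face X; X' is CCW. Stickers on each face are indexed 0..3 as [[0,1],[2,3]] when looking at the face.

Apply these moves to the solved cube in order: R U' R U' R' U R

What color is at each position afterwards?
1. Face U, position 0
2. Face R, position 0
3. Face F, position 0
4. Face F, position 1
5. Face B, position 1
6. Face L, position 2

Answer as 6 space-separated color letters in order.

Answer: G O B B R O

Derivation:
After move 1 (R): R=RRRR U=WGWG F=GYGY D=YBYB B=WBWB
After move 2 (U'): U=GGWW F=OOGY R=GYRR B=RRWB L=WBOO
After move 3 (R): R=RGRY U=GOWY F=OBGB D=YWYR B=WRGB
After move 4 (U'): U=OYGW F=WBGB R=OBRY B=RGGB L=WROO
After move 5 (R'): R=BYOR U=OGGR F=WYGW D=YBYB B=RGWB
After move 6 (U): U=GORG F=BYGW R=RGOR B=WRWB L=WYOO
After move 7 (R): R=ORRG U=GYRW F=BBGB D=YWYW B=GROB
Query 1: U[0] = G
Query 2: R[0] = O
Query 3: F[0] = B
Query 4: F[1] = B
Query 5: B[1] = R
Query 6: L[2] = O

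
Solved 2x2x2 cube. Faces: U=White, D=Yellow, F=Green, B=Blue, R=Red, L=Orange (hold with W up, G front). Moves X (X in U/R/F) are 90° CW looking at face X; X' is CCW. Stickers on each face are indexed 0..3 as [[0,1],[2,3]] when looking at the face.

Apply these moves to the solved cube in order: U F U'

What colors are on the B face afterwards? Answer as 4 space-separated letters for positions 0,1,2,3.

After move 1 (U): U=WWWW F=RRGG R=BBRR B=OOBB L=GGOO
After move 2 (F): F=GRGR U=WWOG R=WBWR D=RBYY L=GYOY
After move 3 (U'): U=WGWO F=GYGR R=GRWR B=WBBB L=OOOY
Query: B face = WBBB

Answer: W B B B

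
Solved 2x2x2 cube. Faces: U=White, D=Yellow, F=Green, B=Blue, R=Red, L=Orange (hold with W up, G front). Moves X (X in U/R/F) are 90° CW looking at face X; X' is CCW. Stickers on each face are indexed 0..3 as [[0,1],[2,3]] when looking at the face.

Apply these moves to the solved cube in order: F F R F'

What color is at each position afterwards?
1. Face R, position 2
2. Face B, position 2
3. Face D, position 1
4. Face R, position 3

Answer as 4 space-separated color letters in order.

Answer: W W R R

Derivation:
After move 1 (F): F=GGGG U=WWOO R=WRWR D=RRYY L=OYOY
After move 2 (F): F=GGGG U=WWYY R=OROR D=WWYY L=OROR
After move 3 (R): R=OORR U=WGYG F=GWGY D=WBYB B=YBWB
After move 4 (F'): F=WYGG U=WGOR R=BOWR D=RRYB L=OGOY
Query 1: R[2] = W
Query 2: B[2] = W
Query 3: D[1] = R
Query 4: R[3] = R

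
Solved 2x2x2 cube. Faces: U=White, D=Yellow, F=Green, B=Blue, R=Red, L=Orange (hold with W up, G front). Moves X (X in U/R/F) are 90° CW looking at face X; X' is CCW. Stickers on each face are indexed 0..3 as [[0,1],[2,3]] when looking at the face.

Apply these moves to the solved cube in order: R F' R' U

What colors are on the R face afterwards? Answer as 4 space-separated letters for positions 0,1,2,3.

Answer: B B B Y

Derivation:
After move 1 (R): R=RRRR U=WGWG F=GYGY D=YBYB B=WBWB
After move 2 (F'): F=YYGG U=WGRR R=BRYR D=OOYB L=OGOW
After move 3 (R'): R=RRBY U=WWRW F=YGGR D=OYYG B=BBOB
After move 4 (U): U=RWWW F=RRGR R=BBBY B=OGOB L=YGOW
Query: R face = BBBY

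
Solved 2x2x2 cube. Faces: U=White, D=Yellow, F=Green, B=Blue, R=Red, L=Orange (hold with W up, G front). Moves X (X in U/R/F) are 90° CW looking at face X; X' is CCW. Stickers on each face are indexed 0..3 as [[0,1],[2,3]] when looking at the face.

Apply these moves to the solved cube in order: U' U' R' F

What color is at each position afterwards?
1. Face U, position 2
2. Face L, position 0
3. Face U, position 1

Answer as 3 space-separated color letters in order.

Answer: O R B

Derivation:
After move 1 (U'): U=WWWW F=OOGG R=GGRR B=RRBB L=BBOO
After move 2 (U'): U=WWWW F=BBGG R=OORR B=GGBB L=RROO
After move 3 (R'): R=OROR U=WBWG F=BWGW D=YBYG B=YGYB
After move 4 (F): F=GBWW U=WBOR R=WRGR D=OOYG L=RYOB
Query 1: U[2] = O
Query 2: L[0] = R
Query 3: U[1] = B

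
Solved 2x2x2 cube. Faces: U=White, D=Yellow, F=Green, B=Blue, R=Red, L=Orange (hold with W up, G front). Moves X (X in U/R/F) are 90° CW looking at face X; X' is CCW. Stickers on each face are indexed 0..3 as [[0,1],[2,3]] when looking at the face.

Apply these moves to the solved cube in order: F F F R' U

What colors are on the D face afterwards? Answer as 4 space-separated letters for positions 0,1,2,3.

After move 1 (F): F=GGGG U=WWOO R=WRWR D=RRYY L=OYOY
After move 2 (F): F=GGGG U=WWYY R=OROR D=WWYY L=OROR
After move 3 (F): F=GGGG U=WWRR R=YRYR D=OOYY L=OWOW
After move 4 (R'): R=RRYY U=WBRB F=GWGR D=OGYG B=YBOB
After move 5 (U): U=RWBB F=RRGR R=YBYY B=OWOB L=GWOW
Query: D face = OGYG

Answer: O G Y G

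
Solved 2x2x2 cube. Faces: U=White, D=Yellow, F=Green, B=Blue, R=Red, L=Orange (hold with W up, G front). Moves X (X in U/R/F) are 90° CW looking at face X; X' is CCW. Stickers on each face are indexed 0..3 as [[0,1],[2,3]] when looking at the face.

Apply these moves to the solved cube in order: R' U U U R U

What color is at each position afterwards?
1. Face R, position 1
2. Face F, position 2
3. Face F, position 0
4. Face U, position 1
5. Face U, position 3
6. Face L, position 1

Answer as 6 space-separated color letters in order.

Answer: R G R B O G

Derivation:
After move 1 (R'): R=RRRR U=WBWB F=GWGW D=YGYG B=YBYB
After move 2 (U): U=WWBB F=RRGW R=YBRR B=OOYB L=GWOO
After move 3 (U): U=BWBW F=YBGW R=OORR B=GWYB L=RROO
After move 4 (U): U=BBWW F=OOGW R=GWRR B=RRYB L=YBOO
After move 5 (R): R=RGRW U=BOWW F=OGGG D=YYYR B=WRBB
After move 6 (U): U=WBWO F=RGGG R=WRRW B=YBBB L=OGOO
Query 1: R[1] = R
Query 2: F[2] = G
Query 3: F[0] = R
Query 4: U[1] = B
Query 5: U[3] = O
Query 6: L[1] = G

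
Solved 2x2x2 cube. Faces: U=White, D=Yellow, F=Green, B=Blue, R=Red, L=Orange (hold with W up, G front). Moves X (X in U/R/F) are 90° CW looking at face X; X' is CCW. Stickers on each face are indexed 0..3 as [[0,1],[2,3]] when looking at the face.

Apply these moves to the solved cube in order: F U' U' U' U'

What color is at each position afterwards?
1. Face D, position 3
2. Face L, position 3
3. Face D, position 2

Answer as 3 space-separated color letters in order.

Answer: Y Y Y

Derivation:
After move 1 (F): F=GGGG U=WWOO R=WRWR D=RRYY L=OYOY
After move 2 (U'): U=WOWO F=OYGG R=GGWR B=WRBB L=BBOY
After move 3 (U'): U=OOWW F=BBGG R=OYWR B=GGBB L=WROY
After move 4 (U'): U=OWOW F=WRGG R=BBWR B=OYBB L=GGOY
After move 5 (U'): U=WWOO F=GGGG R=WRWR B=BBBB L=OYOY
Query 1: D[3] = Y
Query 2: L[3] = Y
Query 3: D[2] = Y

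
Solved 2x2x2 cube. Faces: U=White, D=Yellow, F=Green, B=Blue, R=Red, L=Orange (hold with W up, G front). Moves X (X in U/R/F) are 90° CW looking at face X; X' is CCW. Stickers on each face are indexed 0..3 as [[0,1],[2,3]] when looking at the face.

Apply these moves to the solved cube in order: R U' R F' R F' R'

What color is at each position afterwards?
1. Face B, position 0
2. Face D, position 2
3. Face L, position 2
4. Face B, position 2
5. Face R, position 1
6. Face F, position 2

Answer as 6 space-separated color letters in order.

Answer: W Y O W G B

Derivation:
After move 1 (R): R=RRRR U=WGWG F=GYGY D=YBYB B=WBWB
After move 2 (U'): U=GGWW F=OOGY R=GYRR B=RRWB L=WBOO
After move 3 (R): R=RGRY U=GOWY F=OBGB D=YWYR B=WRGB
After move 4 (F'): F=BBOG U=GORR R=WGYY D=BOYR L=WYOW
After move 5 (R): R=YWYG U=GBRG F=BOOR D=BGYW B=RROB
After move 6 (F'): F=ORBO U=GBYY R=GWBG D=YWYW L=WGOR
After move 7 (R'): R=WGGB U=GOYR F=OBBY D=YRYO B=WRWB
Query 1: B[0] = W
Query 2: D[2] = Y
Query 3: L[2] = O
Query 4: B[2] = W
Query 5: R[1] = G
Query 6: F[2] = B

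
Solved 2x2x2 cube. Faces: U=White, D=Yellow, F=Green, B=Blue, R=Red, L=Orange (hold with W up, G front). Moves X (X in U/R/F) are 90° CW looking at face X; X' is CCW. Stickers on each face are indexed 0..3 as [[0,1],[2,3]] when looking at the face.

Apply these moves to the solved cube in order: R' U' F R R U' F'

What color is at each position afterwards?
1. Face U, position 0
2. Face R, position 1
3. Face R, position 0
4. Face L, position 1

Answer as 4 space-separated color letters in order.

After move 1 (R'): R=RRRR U=WBWB F=GWGW D=YGYG B=YBYB
After move 2 (U'): U=BBWW F=OOGW R=GWRR B=RRYB L=YBOO
After move 3 (F): F=GOWO U=BBOB R=WWWR D=RGYG L=YYOG
After move 4 (R): R=WWRW U=BOOO F=GGWG D=RYYR B=BRBB
After move 5 (R): R=RWWW U=BGOG F=GYWR D=RBYB B=OROB
After move 6 (U'): U=GGBO F=YYWR R=GYWW B=RWOB L=OROG
After move 7 (F'): F=YRYW U=GGGW R=BYRW D=RGYB L=OOOB
Query 1: U[0] = G
Query 2: R[1] = Y
Query 3: R[0] = B
Query 4: L[1] = O

Answer: G Y B O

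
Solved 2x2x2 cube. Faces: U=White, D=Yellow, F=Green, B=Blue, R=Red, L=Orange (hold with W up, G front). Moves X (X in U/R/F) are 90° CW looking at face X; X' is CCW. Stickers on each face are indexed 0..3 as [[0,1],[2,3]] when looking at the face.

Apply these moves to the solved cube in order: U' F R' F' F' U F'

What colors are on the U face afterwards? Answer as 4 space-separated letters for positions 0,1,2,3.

Answer: O W Y Y

Derivation:
After move 1 (U'): U=WWWW F=OOGG R=GGRR B=RRBB L=BBOO
After move 2 (F): F=GOGO U=WWOB R=WGWR D=RGYY L=BYOY
After move 3 (R'): R=GRWW U=WBOR F=GWGB D=ROYO B=YRGB
After move 4 (F'): F=WBGG U=WBGW R=ORRW D=YYYO L=BROO
After move 5 (F'): F=BGWG U=WBOR R=YRYW D=ROYO L=BWOG
After move 6 (U): U=OWRB F=YRWG R=YRYW B=BWGB L=BGOG
After move 7 (F'): F=RGYW U=OWYY R=ORRW D=GGYO L=BBOR
Query: U face = OWYY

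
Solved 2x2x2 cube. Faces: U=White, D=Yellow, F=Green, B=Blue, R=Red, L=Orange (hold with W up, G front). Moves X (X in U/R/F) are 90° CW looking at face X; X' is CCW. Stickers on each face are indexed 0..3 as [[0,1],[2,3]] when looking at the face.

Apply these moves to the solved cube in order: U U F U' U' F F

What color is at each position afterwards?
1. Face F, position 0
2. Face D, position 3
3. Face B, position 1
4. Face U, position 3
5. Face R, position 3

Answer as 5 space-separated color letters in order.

After move 1 (U): U=WWWW F=RRGG R=BBRR B=OOBB L=GGOO
After move 2 (U): U=WWWW F=BBGG R=OORR B=GGBB L=RROO
After move 3 (F): F=GBGB U=WWOR R=WOWR D=ROYY L=RYOY
After move 4 (U'): U=WRWO F=RYGB R=GBWR B=WOBB L=GGOY
After move 5 (U'): U=ROWW F=GGGB R=RYWR B=GBBB L=WOOY
After move 6 (F): F=GGBG U=ROYO R=WYWR D=WRYY L=WROO
After move 7 (F): F=BGGG U=ROOR R=YYOR D=WWYY L=WWOR
Query 1: F[0] = B
Query 2: D[3] = Y
Query 3: B[1] = B
Query 4: U[3] = R
Query 5: R[3] = R

Answer: B Y B R R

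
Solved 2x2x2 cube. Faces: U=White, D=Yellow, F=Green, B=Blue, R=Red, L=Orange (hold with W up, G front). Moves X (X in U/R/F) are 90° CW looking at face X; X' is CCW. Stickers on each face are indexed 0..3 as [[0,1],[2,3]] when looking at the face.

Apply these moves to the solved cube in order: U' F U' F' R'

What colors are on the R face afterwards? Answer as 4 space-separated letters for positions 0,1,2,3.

Answer: O R G R

Derivation:
After move 1 (U'): U=WWWW F=OOGG R=GGRR B=RRBB L=BBOO
After move 2 (F): F=GOGO U=WWOB R=WGWR D=RGYY L=BYOY
After move 3 (U'): U=WBWO F=BYGO R=GOWR B=WGBB L=RROY
After move 4 (F'): F=YOBG U=WBGW R=GORR D=RYYY L=ROOW
After move 5 (R'): R=ORGR U=WBGW F=YBBW D=ROYG B=YGYB
Query: R face = ORGR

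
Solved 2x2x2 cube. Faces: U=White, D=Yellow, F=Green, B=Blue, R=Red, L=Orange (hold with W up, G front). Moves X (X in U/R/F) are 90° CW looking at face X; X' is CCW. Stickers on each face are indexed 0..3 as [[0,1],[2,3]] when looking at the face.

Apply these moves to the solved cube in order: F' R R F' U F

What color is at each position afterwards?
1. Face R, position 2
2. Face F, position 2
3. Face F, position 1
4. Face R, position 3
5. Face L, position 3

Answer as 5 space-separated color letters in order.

After move 1 (F'): F=GGGG U=WWRR R=YRYR D=OOYY L=OWOW
After move 2 (R): R=YYRR U=WGRG F=GOGY D=OBYB B=RBWB
After move 3 (R): R=RYRY U=WORY F=GBGB D=OWYR B=GBGB
After move 4 (F'): F=BBGG U=WORR R=WYOY D=WWYR L=OYOR
After move 5 (U): U=RWRO F=WYGG R=GBOY B=OYGB L=BBOR
After move 6 (F): F=GWGY U=RWRB R=RBOY D=OGYR L=BWOW
Query 1: R[2] = O
Query 2: F[2] = G
Query 3: F[1] = W
Query 4: R[3] = Y
Query 5: L[3] = W

Answer: O G W Y W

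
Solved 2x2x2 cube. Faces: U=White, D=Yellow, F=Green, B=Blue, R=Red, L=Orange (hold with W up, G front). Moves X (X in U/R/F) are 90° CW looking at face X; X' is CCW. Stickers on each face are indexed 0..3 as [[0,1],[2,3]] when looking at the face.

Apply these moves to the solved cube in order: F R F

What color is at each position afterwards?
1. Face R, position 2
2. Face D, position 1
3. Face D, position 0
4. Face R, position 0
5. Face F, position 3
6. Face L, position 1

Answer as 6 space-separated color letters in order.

After move 1 (F): F=GGGG U=WWOO R=WRWR D=RRYY L=OYOY
After move 2 (R): R=WWRR U=WGOG F=GRGY D=RBYB B=OBWB
After move 3 (F): F=GGYR U=WGYY R=OWGR D=RWYB L=OROB
Query 1: R[2] = G
Query 2: D[1] = W
Query 3: D[0] = R
Query 4: R[0] = O
Query 5: F[3] = R
Query 6: L[1] = R

Answer: G W R O R R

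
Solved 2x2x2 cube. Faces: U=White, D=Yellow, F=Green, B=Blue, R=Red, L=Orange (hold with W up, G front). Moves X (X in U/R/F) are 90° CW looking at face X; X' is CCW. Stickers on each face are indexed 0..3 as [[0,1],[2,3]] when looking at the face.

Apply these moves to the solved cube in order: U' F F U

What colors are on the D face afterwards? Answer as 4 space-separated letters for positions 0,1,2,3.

After move 1 (U'): U=WWWW F=OOGG R=GGRR B=RRBB L=BBOO
After move 2 (F): F=GOGO U=WWOB R=WGWR D=RGYY L=BYOY
After move 3 (F): F=GGOO U=WWYY R=OGBR D=WWYY L=BROG
After move 4 (U): U=YWYW F=OGOO R=RRBR B=BRBB L=GGOG
Query: D face = WWYY

Answer: W W Y Y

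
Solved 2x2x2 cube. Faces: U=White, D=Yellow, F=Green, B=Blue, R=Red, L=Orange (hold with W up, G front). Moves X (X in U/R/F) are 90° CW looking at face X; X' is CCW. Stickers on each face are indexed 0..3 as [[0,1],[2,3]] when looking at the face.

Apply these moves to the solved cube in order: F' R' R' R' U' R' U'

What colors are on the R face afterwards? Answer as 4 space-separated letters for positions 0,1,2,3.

Answer: O G G R

Derivation:
After move 1 (F'): F=GGGG U=WWRR R=YRYR D=OOYY L=OWOW
After move 2 (R'): R=RRYY U=WBRB F=GWGR D=OGYG B=YBOB
After move 3 (R'): R=RYRY U=WORY F=GBGB D=OWYR B=GBGB
After move 4 (R'): R=YYRR U=WGRG F=GOGY D=OBYB B=RBWB
After move 5 (U'): U=GGWR F=OWGY R=GORR B=YYWB L=RBOW
After move 6 (R'): R=ORGR U=GWWY F=OGGR D=OWYY B=BYBB
After move 7 (U'): U=WYGW F=RBGR R=OGGR B=ORBB L=BYOW
Query: R face = OGGR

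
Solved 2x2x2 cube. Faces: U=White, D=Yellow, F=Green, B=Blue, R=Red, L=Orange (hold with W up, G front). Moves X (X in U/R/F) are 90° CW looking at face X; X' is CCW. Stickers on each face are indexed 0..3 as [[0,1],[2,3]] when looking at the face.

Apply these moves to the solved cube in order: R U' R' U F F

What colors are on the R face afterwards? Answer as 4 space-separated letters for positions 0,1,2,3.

Answer: O R G R

Derivation:
After move 1 (R): R=RRRR U=WGWG F=GYGY D=YBYB B=WBWB
After move 2 (U'): U=GGWW F=OOGY R=GYRR B=RRWB L=WBOO
After move 3 (R'): R=YRGR U=GWWR F=OGGW D=YOYY B=BRBB
After move 4 (U): U=WGRW F=YRGW R=BRGR B=WBBB L=OGOO
After move 5 (F): F=GYWR U=WGOG R=RRWR D=GBYY L=OYOO
After move 6 (F): F=WGRY U=WGOY R=ORGR D=WRYY L=OGOB
Query: R face = ORGR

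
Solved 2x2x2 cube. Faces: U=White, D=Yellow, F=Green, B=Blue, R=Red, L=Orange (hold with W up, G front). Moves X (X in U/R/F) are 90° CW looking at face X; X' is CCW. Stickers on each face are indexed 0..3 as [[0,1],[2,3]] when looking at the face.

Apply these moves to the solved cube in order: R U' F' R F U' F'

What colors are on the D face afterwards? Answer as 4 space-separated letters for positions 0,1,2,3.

After move 1 (R): R=RRRR U=WGWG F=GYGY D=YBYB B=WBWB
After move 2 (U'): U=GGWW F=OOGY R=GYRR B=RRWB L=WBOO
After move 3 (F'): F=OYOG U=GGGR R=BYYR D=BOYB L=WWOW
After move 4 (R): R=YBRY U=GYGG F=OOOB D=BWYR B=RRGB
After move 5 (F): F=OOBO U=GYWW R=GBGY D=RYYR L=WBOW
After move 6 (U'): U=YWGW F=WBBO R=OOGY B=GBGB L=RROW
After move 7 (F'): F=BOWB U=YWOG R=YORY D=RWYR L=RWOG
Query: D face = RWYR

Answer: R W Y R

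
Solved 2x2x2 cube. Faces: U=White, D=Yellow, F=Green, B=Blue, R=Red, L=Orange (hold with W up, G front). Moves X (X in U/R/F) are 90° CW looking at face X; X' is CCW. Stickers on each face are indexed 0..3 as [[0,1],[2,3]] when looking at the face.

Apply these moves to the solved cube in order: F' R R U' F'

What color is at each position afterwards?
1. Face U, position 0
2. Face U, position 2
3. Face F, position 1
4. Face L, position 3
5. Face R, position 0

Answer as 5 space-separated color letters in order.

Answer: O G B W W

Derivation:
After move 1 (F'): F=GGGG U=WWRR R=YRYR D=OOYY L=OWOW
After move 2 (R): R=YYRR U=WGRG F=GOGY D=OBYB B=RBWB
After move 3 (R): R=RYRY U=WORY F=GBGB D=OWYR B=GBGB
After move 4 (U'): U=OYWR F=OWGB R=GBRY B=RYGB L=GBOW
After move 5 (F'): F=WBOG U=OYGR R=WBOY D=BWYR L=GROW
Query 1: U[0] = O
Query 2: U[2] = G
Query 3: F[1] = B
Query 4: L[3] = W
Query 5: R[0] = W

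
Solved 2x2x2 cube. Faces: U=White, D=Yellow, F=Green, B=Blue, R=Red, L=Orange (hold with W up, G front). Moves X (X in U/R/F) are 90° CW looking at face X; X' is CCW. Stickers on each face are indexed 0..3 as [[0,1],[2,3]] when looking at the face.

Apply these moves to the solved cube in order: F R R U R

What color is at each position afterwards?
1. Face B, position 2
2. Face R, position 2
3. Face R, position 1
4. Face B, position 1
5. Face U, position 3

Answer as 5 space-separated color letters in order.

After move 1 (F): F=GGGG U=WWOO R=WRWR D=RRYY L=OYOY
After move 2 (R): R=WWRR U=WGOG F=GRGY D=RBYB B=OBWB
After move 3 (R): R=RWRW U=WROY F=GBGB D=RWYO B=GBGB
After move 4 (U): U=OWYR F=RWGB R=GBRW B=OYGB L=GBOY
After move 5 (R): R=RGWB U=OWYB F=RWGO D=RGYO B=RYWB
Query 1: B[2] = W
Query 2: R[2] = W
Query 3: R[1] = G
Query 4: B[1] = Y
Query 5: U[3] = B

Answer: W W G Y B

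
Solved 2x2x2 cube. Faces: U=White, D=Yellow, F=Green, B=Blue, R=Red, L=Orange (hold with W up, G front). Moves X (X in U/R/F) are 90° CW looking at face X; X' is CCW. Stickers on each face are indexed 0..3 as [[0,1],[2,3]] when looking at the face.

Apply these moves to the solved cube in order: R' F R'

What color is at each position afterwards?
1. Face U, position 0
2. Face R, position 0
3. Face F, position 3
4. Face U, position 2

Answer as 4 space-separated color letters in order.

Answer: W R O O

Derivation:
After move 1 (R'): R=RRRR U=WBWB F=GWGW D=YGYG B=YBYB
After move 2 (F): F=GGWW U=WBOO R=WRBR D=RRYG L=OYOG
After move 3 (R'): R=RRWB U=WYOY F=GBWO D=RGYW B=GBRB
Query 1: U[0] = W
Query 2: R[0] = R
Query 3: F[3] = O
Query 4: U[2] = O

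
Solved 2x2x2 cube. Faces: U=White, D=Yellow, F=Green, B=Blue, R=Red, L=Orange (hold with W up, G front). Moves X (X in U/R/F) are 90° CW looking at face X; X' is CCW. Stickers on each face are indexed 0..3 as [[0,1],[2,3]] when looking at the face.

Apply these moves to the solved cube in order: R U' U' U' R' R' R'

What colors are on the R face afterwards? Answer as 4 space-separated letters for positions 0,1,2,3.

After move 1 (R): R=RRRR U=WGWG F=GYGY D=YBYB B=WBWB
After move 2 (U'): U=GGWW F=OOGY R=GYRR B=RRWB L=WBOO
After move 3 (U'): U=GWGW F=WBGY R=OORR B=GYWB L=RROO
After move 4 (U'): U=WWGG F=RRGY R=WBRR B=OOWB L=GYOO
After move 5 (R'): R=BRWR U=WWGO F=RWGG D=YRYY B=BOBB
After move 6 (R'): R=RRBW U=WBGB F=RWGO D=YWYG B=YORB
After move 7 (R'): R=RWRB U=WRGY F=RBGB D=YWYO B=GOWB
Query: R face = RWRB

Answer: R W R B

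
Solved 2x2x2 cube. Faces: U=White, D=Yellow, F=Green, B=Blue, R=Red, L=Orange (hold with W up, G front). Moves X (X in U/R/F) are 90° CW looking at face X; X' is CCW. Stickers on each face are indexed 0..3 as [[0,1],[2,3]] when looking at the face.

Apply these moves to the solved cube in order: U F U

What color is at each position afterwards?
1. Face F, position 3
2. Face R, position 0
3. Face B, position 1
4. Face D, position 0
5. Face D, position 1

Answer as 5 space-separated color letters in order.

Answer: R O Y R B

Derivation:
After move 1 (U): U=WWWW F=RRGG R=BBRR B=OOBB L=GGOO
After move 2 (F): F=GRGR U=WWOG R=WBWR D=RBYY L=GYOY
After move 3 (U): U=OWGW F=WBGR R=OOWR B=GYBB L=GROY
Query 1: F[3] = R
Query 2: R[0] = O
Query 3: B[1] = Y
Query 4: D[0] = R
Query 5: D[1] = B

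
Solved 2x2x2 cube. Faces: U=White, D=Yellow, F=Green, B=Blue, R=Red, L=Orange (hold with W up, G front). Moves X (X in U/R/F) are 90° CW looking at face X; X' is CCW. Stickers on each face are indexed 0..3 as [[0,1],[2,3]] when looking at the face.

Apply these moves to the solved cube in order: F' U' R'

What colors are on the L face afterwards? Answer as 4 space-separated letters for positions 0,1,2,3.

Answer: B B O W

Derivation:
After move 1 (F'): F=GGGG U=WWRR R=YRYR D=OOYY L=OWOW
After move 2 (U'): U=WRWR F=OWGG R=GGYR B=YRBB L=BBOW
After move 3 (R'): R=GRGY U=WBWY F=ORGR D=OWYG B=YROB
Query: L face = BBOW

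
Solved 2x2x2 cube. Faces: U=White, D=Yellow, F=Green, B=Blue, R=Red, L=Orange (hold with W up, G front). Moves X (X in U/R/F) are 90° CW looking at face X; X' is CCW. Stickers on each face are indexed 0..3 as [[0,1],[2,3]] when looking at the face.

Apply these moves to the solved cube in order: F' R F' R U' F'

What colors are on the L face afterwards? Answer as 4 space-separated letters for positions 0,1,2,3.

Answer: R Y O W

Derivation:
After move 1 (F'): F=GGGG U=WWRR R=YRYR D=OOYY L=OWOW
After move 2 (R): R=YYRR U=WGRG F=GOGY D=OBYB B=RBWB
After move 3 (F'): F=OYGG U=WGYR R=BYOR D=WWYB L=OGOR
After move 4 (R): R=OBRY U=WYYG F=OWGB D=WWYR B=RBGB
After move 5 (U'): U=YGWY F=OGGB R=OWRY B=OBGB L=RBOR
After move 6 (F'): F=GBOG U=YGOR R=WWWY D=BRYR L=RYOW
Query: L face = RYOW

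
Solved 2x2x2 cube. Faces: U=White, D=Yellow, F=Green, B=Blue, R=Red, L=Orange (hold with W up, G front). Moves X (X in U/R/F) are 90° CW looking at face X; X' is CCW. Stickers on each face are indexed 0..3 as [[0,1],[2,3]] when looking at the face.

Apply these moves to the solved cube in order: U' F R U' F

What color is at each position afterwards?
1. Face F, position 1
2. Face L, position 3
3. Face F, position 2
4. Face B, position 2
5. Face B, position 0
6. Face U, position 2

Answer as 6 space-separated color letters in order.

Answer: B B Y W W Y

Derivation:
After move 1 (U'): U=WWWW F=OOGG R=GGRR B=RRBB L=BBOO
After move 2 (F): F=GOGO U=WWOB R=WGWR D=RGYY L=BYOY
After move 3 (R): R=WWRG U=WOOO F=GGGY D=RBYR B=BRWB
After move 4 (U'): U=OOWO F=BYGY R=GGRG B=WWWB L=BROY
After move 5 (F): F=GBYY U=OOYR R=WGOG D=RGYR L=BROB
Query 1: F[1] = B
Query 2: L[3] = B
Query 3: F[2] = Y
Query 4: B[2] = W
Query 5: B[0] = W
Query 6: U[2] = Y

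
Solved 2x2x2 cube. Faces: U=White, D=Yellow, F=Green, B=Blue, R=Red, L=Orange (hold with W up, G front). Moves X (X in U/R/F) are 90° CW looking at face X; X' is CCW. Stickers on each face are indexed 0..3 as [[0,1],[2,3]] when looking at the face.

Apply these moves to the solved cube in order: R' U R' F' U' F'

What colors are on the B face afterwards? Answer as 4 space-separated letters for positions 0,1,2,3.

Answer: R R G B

Derivation:
After move 1 (R'): R=RRRR U=WBWB F=GWGW D=YGYG B=YBYB
After move 2 (U): U=WWBB F=RRGW R=YBRR B=OOYB L=GWOO
After move 3 (R'): R=BRYR U=WYBO F=RWGB D=YRYW B=GOGB
After move 4 (F'): F=WBRG U=WYBY R=RRYR D=WOYW L=GOOB
After move 5 (U'): U=YYWB F=GORG R=WBYR B=RRGB L=GOOB
After move 6 (F'): F=OGGR U=YYWY R=OBWR D=OBYW L=GBOW
Query: B face = RRGB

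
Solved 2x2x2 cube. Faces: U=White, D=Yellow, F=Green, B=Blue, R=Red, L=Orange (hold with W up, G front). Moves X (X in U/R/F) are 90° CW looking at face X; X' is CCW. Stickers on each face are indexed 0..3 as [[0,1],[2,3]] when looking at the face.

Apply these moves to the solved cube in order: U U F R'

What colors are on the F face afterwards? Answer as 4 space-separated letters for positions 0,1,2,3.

Answer: G W G R

Derivation:
After move 1 (U): U=WWWW F=RRGG R=BBRR B=OOBB L=GGOO
After move 2 (U): U=WWWW F=BBGG R=OORR B=GGBB L=RROO
After move 3 (F): F=GBGB U=WWOR R=WOWR D=ROYY L=RYOY
After move 4 (R'): R=ORWW U=WBOG F=GWGR D=RBYB B=YGOB
Query: F face = GWGR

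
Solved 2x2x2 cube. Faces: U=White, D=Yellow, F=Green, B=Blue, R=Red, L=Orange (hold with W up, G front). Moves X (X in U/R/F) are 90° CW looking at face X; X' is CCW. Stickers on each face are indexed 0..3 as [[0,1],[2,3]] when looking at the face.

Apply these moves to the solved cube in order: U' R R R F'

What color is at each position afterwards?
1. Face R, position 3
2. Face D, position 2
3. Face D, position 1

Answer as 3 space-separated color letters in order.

Answer: R Y O

Derivation:
After move 1 (U'): U=WWWW F=OOGG R=GGRR B=RRBB L=BBOO
After move 2 (R): R=RGRG U=WOWG F=OYGY D=YBYR B=WRWB
After move 3 (R): R=RRGG U=WYWY F=OBGR D=YWYW B=GROB
After move 4 (R): R=GRGR U=WBWR F=OWGW D=YOYG B=YRYB
After move 5 (F'): F=WWOG U=WBGG R=ORYR D=BOYG L=BROW
Query 1: R[3] = R
Query 2: D[2] = Y
Query 3: D[1] = O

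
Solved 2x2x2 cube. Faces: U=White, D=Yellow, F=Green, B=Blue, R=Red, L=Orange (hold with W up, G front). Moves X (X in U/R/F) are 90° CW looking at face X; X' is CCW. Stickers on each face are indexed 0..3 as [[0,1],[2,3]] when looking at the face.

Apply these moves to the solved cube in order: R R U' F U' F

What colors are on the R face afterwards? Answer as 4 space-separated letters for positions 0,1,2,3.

Answer: Y O O R

Derivation:
After move 1 (R): R=RRRR U=WGWG F=GYGY D=YBYB B=WBWB
After move 2 (R): R=RRRR U=WYWY F=GBGB D=YWYW B=GBGB
After move 3 (U'): U=YYWW F=OOGB R=GBRR B=RRGB L=GBOO
After move 4 (F): F=GOBO U=YYOB R=WBWR D=RGYW L=GYOW
After move 5 (U'): U=YBYO F=GYBO R=GOWR B=WBGB L=RROW
After move 6 (F): F=BGOY U=YBWR R=YOOR D=WGYW L=RROG
Query: R face = YOOR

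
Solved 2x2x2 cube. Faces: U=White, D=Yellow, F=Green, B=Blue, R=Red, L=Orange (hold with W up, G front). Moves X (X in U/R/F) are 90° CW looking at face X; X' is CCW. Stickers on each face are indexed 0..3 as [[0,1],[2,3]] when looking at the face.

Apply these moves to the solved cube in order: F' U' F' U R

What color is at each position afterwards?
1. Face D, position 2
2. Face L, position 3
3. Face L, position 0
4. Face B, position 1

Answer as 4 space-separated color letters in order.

After move 1 (F'): F=GGGG U=WWRR R=YRYR D=OOYY L=OWOW
After move 2 (U'): U=WRWR F=OWGG R=GGYR B=YRBB L=BBOW
After move 3 (F'): F=WGOG U=WRGY R=OGOR D=BWYY L=BROW
After move 4 (U): U=GWYR F=OGOG R=YROR B=BRBB L=WGOW
After move 5 (R): R=OYRR U=GGYG F=OWOY D=BBYB B=RRWB
Query 1: D[2] = Y
Query 2: L[3] = W
Query 3: L[0] = W
Query 4: B[1] = R

Answer: Y W W R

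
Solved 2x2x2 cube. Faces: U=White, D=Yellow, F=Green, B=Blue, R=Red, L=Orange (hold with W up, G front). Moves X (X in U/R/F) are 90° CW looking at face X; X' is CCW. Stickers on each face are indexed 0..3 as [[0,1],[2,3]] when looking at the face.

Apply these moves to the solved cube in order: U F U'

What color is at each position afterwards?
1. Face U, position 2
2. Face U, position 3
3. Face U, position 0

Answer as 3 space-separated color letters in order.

After move 1 (U): U=WWWW F=RRGG R=BBRR B=OOBB L=GGOO
After move 2 (F): F=GRGR U=WWOG R=WBWR D=RBYY L=GYOY
After move 3 (U'): U=WGWO F=GYGR R=GRWR B=WBBB L=OOOY
Query 1: U[2] = W
Query 2: U[3] = O
Query 3: U[0] = W

Answer: W O W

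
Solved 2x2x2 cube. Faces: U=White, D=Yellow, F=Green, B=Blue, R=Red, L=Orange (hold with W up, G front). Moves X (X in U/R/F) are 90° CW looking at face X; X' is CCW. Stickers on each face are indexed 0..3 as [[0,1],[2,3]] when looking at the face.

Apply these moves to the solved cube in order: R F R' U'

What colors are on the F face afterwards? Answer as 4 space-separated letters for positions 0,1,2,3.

Answer: O Y Y O

Derivation:
After move 1 (R): R=RRRR U=WGWG F=GYGY D=YBYB B=WBWB
After move 2 (F): F=GGYY U=WGOO R=WRGR D=RRYB L=OYOB
After move 3 (R'): R=RRWG U=WWOW F=GGYO D=RGYY B=BBRB
After move 4 (U'): U=WWWO F=OYYO R=GGWG B=RRRB L=BBOB
Query: F face = OYYO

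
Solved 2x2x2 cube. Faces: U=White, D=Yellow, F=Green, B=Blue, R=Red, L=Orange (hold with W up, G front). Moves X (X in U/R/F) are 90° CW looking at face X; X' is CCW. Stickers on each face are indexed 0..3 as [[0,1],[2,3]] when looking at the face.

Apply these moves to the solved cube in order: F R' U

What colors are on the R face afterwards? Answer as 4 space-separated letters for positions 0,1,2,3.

After move 1 (F): F=GGGG U=WWOO R=WRWR D=RRYY L=OYOY
After move 2 (R'): R=RRWW U=WBOB F=GWGO D=RGYG B=YBRB
After move 3 (U): U=OWBB F=RRGO R=YBWW B=OYRB L=GWOY
Query: R face = YBWW

Answer: Y B W W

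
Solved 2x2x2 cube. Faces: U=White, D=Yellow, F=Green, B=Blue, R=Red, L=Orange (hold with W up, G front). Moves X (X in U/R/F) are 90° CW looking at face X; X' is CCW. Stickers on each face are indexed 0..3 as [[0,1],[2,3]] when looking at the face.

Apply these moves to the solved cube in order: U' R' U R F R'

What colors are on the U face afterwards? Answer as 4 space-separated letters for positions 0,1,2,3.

After move 1 (U'): U=WWWW F=OOGG R=GGRR B=RRBB L=BBOO
After move 2 (R'): R=GRGR U=WBWR F=OWGW D=YOYG B=YRYB
After move 3 (U): U=WWRB F=GRGW R=YRGR B=BBYB L=OWOO
After move 4 (R): R=GYRR U=WRRW F=GOGG D=YYYB B=BBWB
After move 5 (F): F=GGGO U=WROW R=RYWR D=RGYB L=OYOY
After move 6 (R'): R=YRRW U=WWOB F=GRGW D=RGYO B=BBGB
Query: U face = WWOB

Answer: W W O B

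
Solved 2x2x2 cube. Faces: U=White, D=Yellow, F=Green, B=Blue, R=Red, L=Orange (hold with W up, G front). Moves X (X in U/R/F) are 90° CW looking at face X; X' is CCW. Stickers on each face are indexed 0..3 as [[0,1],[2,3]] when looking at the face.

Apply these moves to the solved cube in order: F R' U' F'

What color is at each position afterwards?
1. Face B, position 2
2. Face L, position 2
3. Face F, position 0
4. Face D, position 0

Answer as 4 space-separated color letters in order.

Answer: R O Y B

Derivation:
After move 1 (F): F=GGGG U=WWOO R=WRWR D=RRYY L=OYOY
After move 2 (R'): R=RRWW U=WBOB F=GWGO D=RGYG B=YBRB
After move 3 (U'): U=BBWO F=OYGO R=GWWW B=RRRB L=YBOY
After move 4 (F'): F=YOOG U=BBGW R=GWRW D=BYYG L=YOOW
Query 1: B[2] = R
Query 2: L[2] = O
Query 3: F[0] = Y
Query 4: D[0] = B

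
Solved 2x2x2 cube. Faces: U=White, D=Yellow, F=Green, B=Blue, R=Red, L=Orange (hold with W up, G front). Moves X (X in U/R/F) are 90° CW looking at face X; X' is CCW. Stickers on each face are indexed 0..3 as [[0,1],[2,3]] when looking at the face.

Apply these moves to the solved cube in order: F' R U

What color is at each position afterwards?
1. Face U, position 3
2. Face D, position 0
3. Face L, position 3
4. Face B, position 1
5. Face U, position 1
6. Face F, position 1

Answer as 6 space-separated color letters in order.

Answer: G O W W W Y

Derivation:
After move 1 (F'): F=GGGG U=WWRR R=YRYR D=OOYY L=OWOW
After move 2 (R): R=YYRR U=WGRG F=GOGY D=OBYB B=RBWB
After move 3 (U): U=RWGG F=YYGY R=RBRR B=OWWB L=GOOW
Query 1: U[3] = G
Query 2: D[0] = O
Query 3: L[3] = W
Query 4: B[1] = W
Query 5: U[1] = W
Query 6: F[1] = Y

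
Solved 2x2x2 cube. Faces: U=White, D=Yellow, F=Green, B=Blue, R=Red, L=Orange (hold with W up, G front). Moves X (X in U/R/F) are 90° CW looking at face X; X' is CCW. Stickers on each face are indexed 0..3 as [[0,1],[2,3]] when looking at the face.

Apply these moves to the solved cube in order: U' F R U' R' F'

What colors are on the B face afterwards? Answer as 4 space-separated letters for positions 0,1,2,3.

After move 1 (U'): U=WWWW F=OOGG R=GGRR B=RRBB L=BBOO
After move 2 (F): F=GOGO U=WWOB R=WGWR D=RGYY L=BYOY
After move 3 (R): R=WWRG U=WOOO F=GGGY D=RBYR B=BRWB
After move 4 (U'): U=OOWO F=BYGY R=GGRG B=WWWB L=BROY
After move 5 (R'): R=GGGR U=OWWW F=BOGO D=RYYY B=RWBB
After move 6 (F'): F=OOBG U=OWGG R=YGRR D=RYYY L=BWOW
Query: B face = RWBB

Answer: R W B B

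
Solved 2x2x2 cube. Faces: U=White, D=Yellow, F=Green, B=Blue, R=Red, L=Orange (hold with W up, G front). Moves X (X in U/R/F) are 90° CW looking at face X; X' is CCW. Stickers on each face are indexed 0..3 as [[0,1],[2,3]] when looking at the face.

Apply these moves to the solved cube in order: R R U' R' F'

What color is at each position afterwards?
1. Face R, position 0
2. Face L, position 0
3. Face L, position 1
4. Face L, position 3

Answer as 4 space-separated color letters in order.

After move 1 (R): R=RRRR U=WGWG F=GYGY D=YBYB B=WBWB
After move 2 (R): R=RRRR U=WYWY F=GBGB D=YWYW B=GBGB
After move 3 (U'): U=YYWW F=OOGB R=GBRR B=RRGB L=GBOO
After move 4 (R'): R=BRGR U=YGWR F=OYGW D=YOYB B=WRWB
After move 5 (F'): F=YWOG U=YGBG R=ORYR D=BOYB L=GROW
Query 1: R[0] = O
Query 2: L[0] = G
Query 3: L[1] = R
Query 4: L[3] = W

Answer: O G R W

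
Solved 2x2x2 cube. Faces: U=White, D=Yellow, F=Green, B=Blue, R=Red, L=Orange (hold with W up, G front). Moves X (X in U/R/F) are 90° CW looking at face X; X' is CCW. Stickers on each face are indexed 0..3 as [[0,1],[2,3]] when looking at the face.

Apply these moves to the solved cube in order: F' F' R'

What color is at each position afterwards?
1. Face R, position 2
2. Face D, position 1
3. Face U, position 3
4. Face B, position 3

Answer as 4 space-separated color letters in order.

Answer: O G B B

Derivation:
After move 1 (F'): F=GGGG U=WWRR R=YRYR D=OOYY L=OWOW
After move 2 (F'): F=GGGG U=WWYY R=OROR D=WWYY L=OROR
After move 3 (R'): R=RROO U=WBYB F=GWGY D=WGYG B=YBWB
Query 1: R[2] = O
Query 2: D[1] = G
Query 3: U[3] = B
Query 4: B[3] = B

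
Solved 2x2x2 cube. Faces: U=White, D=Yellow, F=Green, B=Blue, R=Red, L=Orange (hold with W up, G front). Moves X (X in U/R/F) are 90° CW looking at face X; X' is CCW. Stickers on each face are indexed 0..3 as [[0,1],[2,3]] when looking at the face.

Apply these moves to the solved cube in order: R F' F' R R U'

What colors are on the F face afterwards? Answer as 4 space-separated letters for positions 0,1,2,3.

After move 1 (R): R=RRRR U=WGWG F=GYGY D=YBYB B=WBWB
After move 2 (F'): F=YYGG U=WGRR R=BRYR D=OOYB L=OGOW
After move 3 (F'): F=YGYG U=WGBY R=OROR D=GWYB L=OROR
After move 4 (R): R=OORR U=WGBG F=YWYB D=GWYW B=YBGB
After move 5 (R): R=RORO U=WWBB F=YWYW D=GGYY B=GBGB
After move 6 (U'): U=WBWB F=ORYW R=YWRO B=ROGB L=GBOR
Query: F face = ORYW

Answer: O R Y W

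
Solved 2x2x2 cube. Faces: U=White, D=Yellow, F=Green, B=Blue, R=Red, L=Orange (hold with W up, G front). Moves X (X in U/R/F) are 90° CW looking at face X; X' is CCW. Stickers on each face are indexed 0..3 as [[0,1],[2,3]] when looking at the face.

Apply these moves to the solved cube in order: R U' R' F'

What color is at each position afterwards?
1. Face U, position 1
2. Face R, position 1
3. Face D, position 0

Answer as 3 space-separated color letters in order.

Answer: W R B

Derivation:
After move 1 (R): R=RRRR U=WGWG F=GYGY D=YBYB B=WBWB
After move 2 (U'): U=GGWW F=OOGY R=GYRR B=RRWB L=WBOO
After move 3 (R'): R=YRGR U=GWWR F=OGGW D=YOYY B=BRBB
After move 4 (F'): F=GWOG U=GWYG R=ORYR D=BOYY L=WROW
Query 1: U[1] = W
Query 2: R[1] = R
Query 3: D[0] = B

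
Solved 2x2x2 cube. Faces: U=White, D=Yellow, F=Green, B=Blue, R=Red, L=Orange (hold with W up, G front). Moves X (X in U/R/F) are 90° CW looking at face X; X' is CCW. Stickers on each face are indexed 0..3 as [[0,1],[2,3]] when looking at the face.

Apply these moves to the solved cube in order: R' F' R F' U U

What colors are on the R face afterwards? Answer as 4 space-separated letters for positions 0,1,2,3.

Answer: O G O R

Derivation:
After move 1 (R'): R=RRRR U=WBWB F=GWGW D=YGYG B=YBYB
After move 2 (F'): F=WWGG U=WBRR R=GRYR D=OOYG L=OBOW
After move 3 (R): R=YGRR U=WWRG F=WOGG D=OYYY B=RBBB
After move 4 (F'): F=OGWG U=WWYR R=YGOR D=BWYY L=OGOR
After move 5 (U): U=YWRW F=YGWG R=RBOR B=OGBB L=OGOR
After move 6 (U): U=RYWW F=RBWG R=OGOR B=OGBB L=YGOR
Query: R face = OGOR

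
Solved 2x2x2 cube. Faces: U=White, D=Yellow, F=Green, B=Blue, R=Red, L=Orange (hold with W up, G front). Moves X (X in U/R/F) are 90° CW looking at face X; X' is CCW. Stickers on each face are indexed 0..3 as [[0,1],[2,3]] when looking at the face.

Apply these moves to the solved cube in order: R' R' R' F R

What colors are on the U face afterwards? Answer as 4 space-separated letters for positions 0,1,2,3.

After move 1 (R'): R=RRRR U=WBWB F=GWGW D=YGYG B=YBYB
After move 2 (R'): R=RRRR U=WYWY F=GBGB D=YWYW B=GBGB
After move 3 (R'): R=RRRR U=WGWG F=GYGY D=YBYB B=WBWB
After move 4 (F): F=GGYY U=WGOO R=WRGR D=RRYB L=OYOB
After move 5 (R): R=GWRR U=WGOY F=GRYB D=RWYW B=OBGB
Query: U face = WGOY

Answer: W G O Y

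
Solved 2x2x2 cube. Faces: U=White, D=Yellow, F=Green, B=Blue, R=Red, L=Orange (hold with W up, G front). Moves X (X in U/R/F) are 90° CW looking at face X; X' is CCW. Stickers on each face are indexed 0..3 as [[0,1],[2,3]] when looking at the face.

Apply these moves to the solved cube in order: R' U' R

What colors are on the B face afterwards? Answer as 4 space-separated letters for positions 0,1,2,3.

Answer: W R B B

Derivation:
After move 1 (R'): R=RRRR U=WBWB F=GWGW D=YGYG B=YBYB
After move 2 (U'): U=BBWW F=OOGW R=GWRR B=RRYB L=YBOO
After move 3 (R): R=RGRW U=BOWW F=OGGG D=YYYR B=WRBB
Query: B face = WRBB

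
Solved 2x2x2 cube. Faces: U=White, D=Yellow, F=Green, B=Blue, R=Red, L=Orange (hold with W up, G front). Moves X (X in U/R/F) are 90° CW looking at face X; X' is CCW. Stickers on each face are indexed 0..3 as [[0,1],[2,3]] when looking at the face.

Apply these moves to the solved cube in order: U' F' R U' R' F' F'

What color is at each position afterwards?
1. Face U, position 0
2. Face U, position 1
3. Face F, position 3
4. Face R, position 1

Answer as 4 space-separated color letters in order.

Answer: G W B G

Derivation:
After move 1 (U'): U=WWWW F=OOGG R=GGRR B=RRBB L=BBOO
After move 2 (F'): F=OGOG U=WWGR R=YGYR D=BOYY L=BWOW
After move 3 (R): R=YYRG U=WGGG F=OOOY D=BBYR B=RRWB
After move 4 (U'): U=GGWG F=BWOY R=OORG B=YYWB L=RROW
After move 5 (R'): R=OGOR U=GWWY F=BGOG D=BWYY B=RYBB
After move 6 (F'): F=GGBO U=GWOO R=WGBR D=RWYY L=RYOW
After move 7 (F'): F=GOGB U=GWWB R=WGRR D=YWYY L=ROOO
Query 1: U[0] = G
Query 2: U[1] = W
Query 3: F[3] = B
Query 4: R[1] = G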